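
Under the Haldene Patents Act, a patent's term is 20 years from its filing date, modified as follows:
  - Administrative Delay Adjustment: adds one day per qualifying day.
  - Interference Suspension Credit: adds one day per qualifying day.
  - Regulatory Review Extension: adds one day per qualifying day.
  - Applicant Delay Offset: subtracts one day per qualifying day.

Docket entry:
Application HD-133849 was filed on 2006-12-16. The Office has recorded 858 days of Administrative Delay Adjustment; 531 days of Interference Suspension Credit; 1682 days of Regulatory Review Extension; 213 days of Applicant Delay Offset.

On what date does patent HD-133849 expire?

2034-10-13

Base term: filing date + 20 years → 16 December 2026.
Administrative Delay Adjustment: +858 days → 22 April 2029.
Interference Suspension Credit: +531 days → 5 October 2030.
Regulatory Review Extension: +1682 days → 14 May 2035.
Applicant Delay Offset: −213 days → 13 October 2034.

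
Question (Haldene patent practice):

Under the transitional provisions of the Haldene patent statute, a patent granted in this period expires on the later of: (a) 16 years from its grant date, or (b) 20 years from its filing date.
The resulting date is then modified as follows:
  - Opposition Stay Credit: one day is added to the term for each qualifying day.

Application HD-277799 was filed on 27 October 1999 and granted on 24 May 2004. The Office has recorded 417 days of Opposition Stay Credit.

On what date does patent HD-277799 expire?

(a) grant + 16 years → 24 May 2020.
(b) filing + 20 years → 27 October 2019.
Later of the two: 24 May 2020.
Opposition Stay Credit: +417 days → 15 July 2021.

2021-07-15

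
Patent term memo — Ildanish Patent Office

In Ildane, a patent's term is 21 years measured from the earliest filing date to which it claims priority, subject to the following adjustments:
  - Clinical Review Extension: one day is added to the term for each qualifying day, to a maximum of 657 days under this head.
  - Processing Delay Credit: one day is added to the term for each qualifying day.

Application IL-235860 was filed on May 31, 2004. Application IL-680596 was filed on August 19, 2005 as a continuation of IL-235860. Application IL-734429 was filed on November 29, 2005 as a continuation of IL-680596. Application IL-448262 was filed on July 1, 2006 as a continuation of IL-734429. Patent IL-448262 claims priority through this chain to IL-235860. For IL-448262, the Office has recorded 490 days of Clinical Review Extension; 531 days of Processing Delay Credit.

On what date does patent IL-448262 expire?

Earliest priority filing: 31 May 2004.
Base term: 31 May 2004 + 21 years → 31 May 2025.
Clinical Review Extension: 490 days (within the 657-day cap) → +490 days → 3 October 2026.
Processing Delay Credit: +531 days → 17 March 2028.

2028-03-17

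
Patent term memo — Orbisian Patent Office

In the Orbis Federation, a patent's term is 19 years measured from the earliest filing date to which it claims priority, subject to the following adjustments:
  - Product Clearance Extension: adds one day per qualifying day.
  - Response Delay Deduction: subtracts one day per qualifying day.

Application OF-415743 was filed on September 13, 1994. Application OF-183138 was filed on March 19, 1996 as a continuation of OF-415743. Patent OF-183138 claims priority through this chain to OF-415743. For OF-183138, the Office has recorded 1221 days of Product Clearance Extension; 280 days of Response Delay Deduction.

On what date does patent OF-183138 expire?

Earliest priority filing: 13 September 1994.
Base term: 13 September 1994 + 19 years → 13 September 2013.
Product Clearance Extension: +1221 days → 16 January 2017.
Response Delay Deduction: −280 days → 11 April 2016.

April 11, 2016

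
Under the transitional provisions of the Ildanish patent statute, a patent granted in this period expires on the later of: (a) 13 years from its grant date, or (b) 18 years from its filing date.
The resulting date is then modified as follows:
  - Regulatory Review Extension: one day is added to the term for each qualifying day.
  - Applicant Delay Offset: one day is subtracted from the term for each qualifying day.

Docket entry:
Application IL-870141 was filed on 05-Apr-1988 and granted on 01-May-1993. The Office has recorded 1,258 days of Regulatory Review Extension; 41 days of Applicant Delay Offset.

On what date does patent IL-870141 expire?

2009-08-30

(a) grant + 13 years → 1 May 2006.
(b) filing + 18 years → 5 April 2006.
Later of the two: 1 May 2006.
Regulatory Review Extension: +1258 days → 10 October 2009.
Applicant Delay Offset: −41 days → 30 August 2009.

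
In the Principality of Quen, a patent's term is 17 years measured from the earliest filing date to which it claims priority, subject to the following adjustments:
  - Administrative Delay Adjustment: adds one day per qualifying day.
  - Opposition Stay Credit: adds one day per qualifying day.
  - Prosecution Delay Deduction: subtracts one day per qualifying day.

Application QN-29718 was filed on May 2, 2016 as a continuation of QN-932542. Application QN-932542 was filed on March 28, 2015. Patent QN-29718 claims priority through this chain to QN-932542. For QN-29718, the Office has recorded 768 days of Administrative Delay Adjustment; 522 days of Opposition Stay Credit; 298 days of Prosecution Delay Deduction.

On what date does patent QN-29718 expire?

Earliest priority filing: 28 March 2015.
Base term: 28 March 2015 + 17 years → 28 March 2032.
Administrative Delay Adjustment: +768 days → 5 May 2034.
Opposition Stay Credit: +522 days → 9 October 2035.
Prosecution Delay Deduction: −298 days → 15 December 2034.

December 15, 2034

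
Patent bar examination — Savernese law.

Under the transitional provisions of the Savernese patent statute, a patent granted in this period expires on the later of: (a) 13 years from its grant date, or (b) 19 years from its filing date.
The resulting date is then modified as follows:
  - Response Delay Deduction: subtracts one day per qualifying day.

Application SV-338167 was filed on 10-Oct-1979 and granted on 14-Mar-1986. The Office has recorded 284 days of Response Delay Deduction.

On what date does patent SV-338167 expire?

(a) grant + 13 years → 14 March 1999.
(b) filing + 19 years → 10 October 1998.
Later of the two: 14 March 1999.
Response Delay Deduction: −284 days → 3 June 1998.

1998-06-03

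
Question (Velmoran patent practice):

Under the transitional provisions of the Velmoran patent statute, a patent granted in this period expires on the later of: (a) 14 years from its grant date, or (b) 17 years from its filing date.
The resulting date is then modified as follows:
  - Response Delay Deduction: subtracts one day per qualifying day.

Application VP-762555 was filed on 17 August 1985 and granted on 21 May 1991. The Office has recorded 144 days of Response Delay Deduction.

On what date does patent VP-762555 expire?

December 28, 2004

(a) grant + 14 years → 21 May 2005.
(b) filing + 17 years → 17 August 2002.
Later of the two: 21 May 2005.
Response Delay Deduction: −144 days → 28 December 2004.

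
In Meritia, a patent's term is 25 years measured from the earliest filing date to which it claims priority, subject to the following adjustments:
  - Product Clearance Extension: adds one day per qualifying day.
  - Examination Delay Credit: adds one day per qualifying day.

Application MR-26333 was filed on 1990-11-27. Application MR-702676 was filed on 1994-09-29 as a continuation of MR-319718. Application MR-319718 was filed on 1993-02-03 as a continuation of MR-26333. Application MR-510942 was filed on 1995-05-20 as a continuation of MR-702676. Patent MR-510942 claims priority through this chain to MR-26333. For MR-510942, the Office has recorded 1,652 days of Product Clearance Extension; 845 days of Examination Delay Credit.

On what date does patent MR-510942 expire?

Earliest priority filing: 27 November 1990.
Base term: 27 November 1990 + 25 years → 27 November 2015.
Product Clearance Extension: +1652 days → 5 June 2020.
Examination Delay Credit: +845 days → 28 September 2022.

2022-09-28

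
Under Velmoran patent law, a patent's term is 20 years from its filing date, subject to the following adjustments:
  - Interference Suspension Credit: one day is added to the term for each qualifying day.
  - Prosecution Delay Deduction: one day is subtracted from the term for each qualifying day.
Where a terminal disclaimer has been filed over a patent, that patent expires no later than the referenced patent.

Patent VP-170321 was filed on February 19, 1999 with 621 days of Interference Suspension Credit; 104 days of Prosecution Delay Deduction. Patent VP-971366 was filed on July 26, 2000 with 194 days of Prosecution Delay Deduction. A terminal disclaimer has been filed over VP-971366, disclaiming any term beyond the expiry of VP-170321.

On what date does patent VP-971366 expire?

2020-01-14

Natural term of VP-971366:
  Base: filing + 20 years → 26 July 2020.
  Prosecution Delay Deduction: −194 days → 14 January 2020.
Expiry of referenced patent VP-170321:
  Base: filing + 20 years → 19 February 2019.
  Interference Suspension Credit: +621 days → 1 November 2020.
  Prosecution Delay Deduction: −104 days → 20 July 2020.
Terminal disclaimer: VP-971366 expires on the earlier of 14 January 2020 and 20 July 2020.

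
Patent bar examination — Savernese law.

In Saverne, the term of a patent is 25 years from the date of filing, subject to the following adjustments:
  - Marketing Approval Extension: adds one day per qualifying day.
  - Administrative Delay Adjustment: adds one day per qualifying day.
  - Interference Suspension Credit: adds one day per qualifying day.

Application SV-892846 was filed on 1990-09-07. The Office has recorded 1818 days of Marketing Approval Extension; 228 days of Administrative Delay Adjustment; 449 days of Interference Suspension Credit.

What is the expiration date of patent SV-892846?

Base term: filing date + 25 years → 7 September 2015.
Marketing Approval Extension: +1818 days → 29 August 2020.
Administrative Delay Adjustment: +228 days → 14 April 2021.
Interference Suspension Credit: +449 days → 7 July 2022.

July 7, 2022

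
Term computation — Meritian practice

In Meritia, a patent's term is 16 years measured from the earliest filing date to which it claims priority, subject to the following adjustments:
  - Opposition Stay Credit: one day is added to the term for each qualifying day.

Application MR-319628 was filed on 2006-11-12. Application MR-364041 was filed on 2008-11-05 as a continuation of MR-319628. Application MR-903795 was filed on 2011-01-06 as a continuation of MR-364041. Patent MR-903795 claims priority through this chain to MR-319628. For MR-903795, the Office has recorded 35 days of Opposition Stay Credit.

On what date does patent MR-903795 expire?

December 17, 2022

Earliest priority filing: 12 November 2006.
Base term: 12 November 2006 + 16 years → 12 November 2022.
Opposition Stay Credit: +35 days → 17 December 2022.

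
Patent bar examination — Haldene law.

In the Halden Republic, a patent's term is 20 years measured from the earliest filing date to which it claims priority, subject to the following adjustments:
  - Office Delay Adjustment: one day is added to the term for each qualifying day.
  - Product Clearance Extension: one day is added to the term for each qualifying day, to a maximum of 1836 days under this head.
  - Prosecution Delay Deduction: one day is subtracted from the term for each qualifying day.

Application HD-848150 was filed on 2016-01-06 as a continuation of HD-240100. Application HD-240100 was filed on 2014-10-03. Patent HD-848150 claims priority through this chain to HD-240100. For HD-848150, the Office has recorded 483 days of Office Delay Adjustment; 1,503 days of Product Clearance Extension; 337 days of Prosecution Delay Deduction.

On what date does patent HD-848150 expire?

Earliest priority filing: 3 October 2014.
Base term: 3 October 2014 + 20 years → 3 October 2034.
Office Delay Adjustment: +483 days → 29 January 2036.
Product Clearance Extension: 1503 days (within the 1836-day cap) → +1503 days → 11 March 2040.
Prosecution Delay Deduction: −337 days → 9 April 2039.

2039-04-09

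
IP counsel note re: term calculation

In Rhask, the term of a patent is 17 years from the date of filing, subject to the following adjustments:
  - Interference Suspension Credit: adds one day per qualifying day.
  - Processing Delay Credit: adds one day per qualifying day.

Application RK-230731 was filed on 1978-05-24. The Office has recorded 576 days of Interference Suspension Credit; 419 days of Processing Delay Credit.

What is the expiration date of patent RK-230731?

Base term: filing date + 17 years → 24 May 1995.
Interference Suspension Credit: +576 days → 20 December 1996.
Processing Delay Credit: +419 days → 12 February 1998.

1998-02-12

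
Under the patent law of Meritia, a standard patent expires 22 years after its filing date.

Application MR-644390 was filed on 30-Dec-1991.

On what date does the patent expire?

2013-12-30

Filing date + 22 years → 30 December 2013.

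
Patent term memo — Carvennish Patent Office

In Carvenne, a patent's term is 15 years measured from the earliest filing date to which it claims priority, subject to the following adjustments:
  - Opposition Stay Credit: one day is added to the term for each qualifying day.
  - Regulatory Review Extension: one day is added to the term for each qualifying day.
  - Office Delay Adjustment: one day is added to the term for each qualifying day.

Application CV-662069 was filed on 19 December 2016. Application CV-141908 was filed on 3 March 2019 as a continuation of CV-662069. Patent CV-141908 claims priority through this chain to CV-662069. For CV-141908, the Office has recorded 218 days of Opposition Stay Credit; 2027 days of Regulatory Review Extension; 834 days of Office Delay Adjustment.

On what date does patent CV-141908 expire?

Earliest priority filing: 19 December 2016.
Base term: 19 December 2016 + 15 years → 19 December 2031.
Opposition Stay Credit: +218 days → 24 July 2032.
Regulatory Review Extension: +2027 days → 10 February 2038.
Office Delay Adjustment: +834 days → 24 May 2040.

2040-05-24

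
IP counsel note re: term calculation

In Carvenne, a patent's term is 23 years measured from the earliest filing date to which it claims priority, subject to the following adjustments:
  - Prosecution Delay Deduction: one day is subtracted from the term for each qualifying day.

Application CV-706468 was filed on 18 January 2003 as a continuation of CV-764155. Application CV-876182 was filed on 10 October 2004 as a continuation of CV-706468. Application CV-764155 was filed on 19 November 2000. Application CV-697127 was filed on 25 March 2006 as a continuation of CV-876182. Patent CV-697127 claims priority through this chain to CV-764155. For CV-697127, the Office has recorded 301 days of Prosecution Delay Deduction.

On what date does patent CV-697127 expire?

2023-01-22

Earliest priority filing: 19 November 2000.
Base term: 19 November 2000 + 23 years → 19 November 2023.
Prosecution Delay Deduction: −301 days → 22 January 2023.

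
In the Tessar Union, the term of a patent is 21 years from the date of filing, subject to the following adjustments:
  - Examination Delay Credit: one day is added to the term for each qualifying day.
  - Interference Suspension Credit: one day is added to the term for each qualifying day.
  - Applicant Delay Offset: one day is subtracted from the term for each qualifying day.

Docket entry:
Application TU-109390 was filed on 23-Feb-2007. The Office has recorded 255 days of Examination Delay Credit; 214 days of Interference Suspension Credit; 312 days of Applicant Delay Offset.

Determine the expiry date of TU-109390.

2028-07-29

Base term: filing date + 21 years → 23 February 2028.
Examination Delay Credit: +255 days → 4 November 2028.
Interference Suspension Credit: +214 days → 6 June 2029.
Applicant Delay Offset: −312 days → 29 July 2028.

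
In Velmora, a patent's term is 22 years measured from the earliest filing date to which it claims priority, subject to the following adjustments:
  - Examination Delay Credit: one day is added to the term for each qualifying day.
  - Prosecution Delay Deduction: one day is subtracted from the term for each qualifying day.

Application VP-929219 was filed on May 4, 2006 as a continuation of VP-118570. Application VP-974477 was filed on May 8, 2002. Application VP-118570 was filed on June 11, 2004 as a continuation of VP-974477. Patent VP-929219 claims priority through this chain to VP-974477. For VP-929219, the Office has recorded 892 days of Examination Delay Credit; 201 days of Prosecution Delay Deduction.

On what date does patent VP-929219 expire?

Earliest priority filing: 8 May 2002.
Base term: 8 May 2002 + 22 years → 8 May 2024.
Examination Delay Credit: +892 days → 17 October 2026.
Prosecution Delay Deduction: −201 days → 30 March 2026.

2026-03-30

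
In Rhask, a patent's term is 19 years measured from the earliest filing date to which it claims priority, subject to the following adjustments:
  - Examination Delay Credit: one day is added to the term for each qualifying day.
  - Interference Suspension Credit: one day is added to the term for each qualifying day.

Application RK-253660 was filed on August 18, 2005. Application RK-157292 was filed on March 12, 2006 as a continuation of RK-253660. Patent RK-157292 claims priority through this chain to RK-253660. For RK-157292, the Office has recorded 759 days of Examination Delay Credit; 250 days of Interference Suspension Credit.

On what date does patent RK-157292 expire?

Earliest priority filing: 18 August 2005.
Base term: 18 August 2005 + 19 years → 18 August 2024.
Examination Delay Credit: +759 days → 16 September 2026.
Interference Suspension Credit: +250 days → 24 May 2027.

2027-05-24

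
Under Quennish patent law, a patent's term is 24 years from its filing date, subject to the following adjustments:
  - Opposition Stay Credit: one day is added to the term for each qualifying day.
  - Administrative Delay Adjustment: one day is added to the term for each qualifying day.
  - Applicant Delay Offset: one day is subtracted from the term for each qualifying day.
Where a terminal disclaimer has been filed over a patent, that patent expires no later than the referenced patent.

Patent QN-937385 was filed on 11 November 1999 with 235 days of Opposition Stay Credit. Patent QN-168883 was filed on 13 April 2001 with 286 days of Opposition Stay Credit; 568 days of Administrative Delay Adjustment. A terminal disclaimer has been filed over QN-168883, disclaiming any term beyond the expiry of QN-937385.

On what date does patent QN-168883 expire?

Natural term of QN-168883:
  Base: filing + 24 years → 13 April 2025.
  Opposition Stay Credit: +286 days → 24 January 2026.
  Administrative Delay Adjustment: +568 days → 15 August 2027.
Expiry of referenced patent QN-937385:
  Base: filing + 24 years → 11 November 2023.
  Opposition Stay Credit: +235 days → 3 July 2024.
Terminal disclaimer: QN-168883 expires on the earlier of 15 August 2027 and 3 July 2024.

2024-07-03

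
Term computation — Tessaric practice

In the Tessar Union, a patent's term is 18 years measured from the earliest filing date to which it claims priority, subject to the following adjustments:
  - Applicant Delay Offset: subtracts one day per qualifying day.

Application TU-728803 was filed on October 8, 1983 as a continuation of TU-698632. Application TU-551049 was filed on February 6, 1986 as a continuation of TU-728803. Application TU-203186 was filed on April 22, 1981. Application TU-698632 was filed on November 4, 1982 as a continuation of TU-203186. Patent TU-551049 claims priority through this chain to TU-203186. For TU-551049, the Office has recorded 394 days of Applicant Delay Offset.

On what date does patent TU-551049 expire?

March 24, 1998

Earliest priority filing: 22 April 1981.
Base term: 22 April 1981 + 18 years → 22 April 1999.
Applicant Delay Offset: −394 days → 24 March 1998.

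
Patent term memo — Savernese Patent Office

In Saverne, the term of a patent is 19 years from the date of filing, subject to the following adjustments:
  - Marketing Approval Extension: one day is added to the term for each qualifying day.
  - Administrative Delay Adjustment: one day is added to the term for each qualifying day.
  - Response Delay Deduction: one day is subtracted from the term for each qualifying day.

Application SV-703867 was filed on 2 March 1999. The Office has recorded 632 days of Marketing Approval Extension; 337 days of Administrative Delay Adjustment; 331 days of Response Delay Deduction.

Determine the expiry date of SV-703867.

Base term: filing date + 19 years → 2 March 2018.
Marketing Approval Extension: +632 days → 24 November 2019.
Administrative Delay Adjustment: +337 days → 26 October 2020.
Response Delay Deduction: −331 days → 30 November 2019.

November 30, 2019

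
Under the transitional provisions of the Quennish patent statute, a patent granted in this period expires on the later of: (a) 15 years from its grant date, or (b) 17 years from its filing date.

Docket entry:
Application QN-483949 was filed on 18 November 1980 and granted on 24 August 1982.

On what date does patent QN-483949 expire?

(a) grant + 15 years → 24 August 1997.
(b) filing + 17 years → 18 November 1997.
Later of the two: 18 November 1997.

November 18, 1997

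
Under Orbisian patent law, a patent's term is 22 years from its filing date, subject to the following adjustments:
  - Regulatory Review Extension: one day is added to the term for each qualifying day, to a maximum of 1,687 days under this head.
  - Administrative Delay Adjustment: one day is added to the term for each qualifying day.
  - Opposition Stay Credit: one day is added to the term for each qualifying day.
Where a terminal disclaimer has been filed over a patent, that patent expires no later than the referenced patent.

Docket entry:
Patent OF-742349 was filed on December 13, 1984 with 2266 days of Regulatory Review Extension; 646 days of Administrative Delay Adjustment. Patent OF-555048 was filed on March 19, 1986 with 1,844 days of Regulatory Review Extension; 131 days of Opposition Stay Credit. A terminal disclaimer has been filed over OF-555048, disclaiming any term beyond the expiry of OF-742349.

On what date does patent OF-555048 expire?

2013-03-11

Natural term of OF-555048:
  Base: filing + 22 years → 19 March 2008.
  Regulatory Review Extension: 1844 days claimed exceeds the 1687-day cap, so +1687 days → 31 October 2012.
  Opposition Stay Credit: +131 days → 11 March 2013.
Expiry of referenced patent OF-742349:
  Base: filing + 22 years → 13 December 2006.
  Regulatory Review Extension: 2266 days claimed exceeds the 1687-day cap, so +1687 days → 27 July 2011.
  Administrative Delay Adjustment: +646 days → 3 May 2013.
Terminal disclaimer: OF-555048 expires on the earlier of 11 March 2013 and 3 May 2013.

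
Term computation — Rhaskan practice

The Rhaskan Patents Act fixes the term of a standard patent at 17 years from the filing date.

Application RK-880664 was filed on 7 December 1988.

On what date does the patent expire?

Filing date + 17 years → 7 December 2005.

2005-12-07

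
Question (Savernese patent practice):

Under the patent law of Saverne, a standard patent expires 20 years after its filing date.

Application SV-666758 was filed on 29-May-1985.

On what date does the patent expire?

Filing date + 20 years → 29 May 2005.

May 29, 2005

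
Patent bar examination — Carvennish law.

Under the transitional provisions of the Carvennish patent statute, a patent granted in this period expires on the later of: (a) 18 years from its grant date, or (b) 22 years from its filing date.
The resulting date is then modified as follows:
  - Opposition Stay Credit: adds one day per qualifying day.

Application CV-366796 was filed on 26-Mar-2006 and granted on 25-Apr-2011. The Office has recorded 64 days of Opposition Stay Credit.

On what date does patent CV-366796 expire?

(a) grant + 18 years → 25 April 2029.
(b) filing + 22 years → 26 March 2028.
Later of the two: 25 April 2029.
Opposition Stay Credit: +64 days → 28 June 2029.

2029-06-28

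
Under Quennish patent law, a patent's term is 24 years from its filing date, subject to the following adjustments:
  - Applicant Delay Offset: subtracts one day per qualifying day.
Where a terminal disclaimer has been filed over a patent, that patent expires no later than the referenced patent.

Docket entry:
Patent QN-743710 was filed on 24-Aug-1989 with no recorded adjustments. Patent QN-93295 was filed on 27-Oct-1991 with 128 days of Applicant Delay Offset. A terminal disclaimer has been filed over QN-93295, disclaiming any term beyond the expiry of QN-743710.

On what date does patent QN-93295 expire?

August 24, 2013

Natural term of QN-93295:
  Base: filing + 24 years → 27 October 2015.
  Applicant Delay Offset: −128 days → 21 June 2015.
Expiry of referenced patent QN-743710:
  Base: filing + 24 years → 24 August 2013.
Terminal disclaimer: QN-93295 expires on the earlier of 21 June 2015 and 24 August 2013.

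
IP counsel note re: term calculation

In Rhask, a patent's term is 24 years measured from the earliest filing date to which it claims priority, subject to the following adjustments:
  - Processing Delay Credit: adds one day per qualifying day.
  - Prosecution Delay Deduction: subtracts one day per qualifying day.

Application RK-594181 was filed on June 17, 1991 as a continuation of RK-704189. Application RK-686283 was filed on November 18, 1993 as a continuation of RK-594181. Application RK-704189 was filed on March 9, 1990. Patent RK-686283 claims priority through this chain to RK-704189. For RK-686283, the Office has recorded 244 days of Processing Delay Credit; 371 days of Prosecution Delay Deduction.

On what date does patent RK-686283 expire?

Earliest priority filing: 9 March 1990.
Base term: 9 March 1990 + 24 years → 9 March 2014.
Processing Delay Credit: +244 days → 8 November 2014.
Prosecution Delay Deduction: −371 days → 2 November 2013.

November 2, 2013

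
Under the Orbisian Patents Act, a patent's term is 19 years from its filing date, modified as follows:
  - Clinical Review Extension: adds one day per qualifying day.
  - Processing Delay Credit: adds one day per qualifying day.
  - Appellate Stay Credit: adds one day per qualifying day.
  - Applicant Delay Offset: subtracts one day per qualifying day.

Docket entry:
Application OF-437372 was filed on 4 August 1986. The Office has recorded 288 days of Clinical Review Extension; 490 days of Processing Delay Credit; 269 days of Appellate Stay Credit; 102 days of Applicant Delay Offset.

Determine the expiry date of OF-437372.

March 6, 2008

Base term: filing date + 19 years → 4 August 2005.
Clinical Review Extension: +288 days → 19 May 2006.
Processing Delay Credit: +490 days → 21 September 2007.
Appellate Stay Credit: +269 days → 16 June 2008.
Applicant Delay Offset: −102 days → 6 March 2008.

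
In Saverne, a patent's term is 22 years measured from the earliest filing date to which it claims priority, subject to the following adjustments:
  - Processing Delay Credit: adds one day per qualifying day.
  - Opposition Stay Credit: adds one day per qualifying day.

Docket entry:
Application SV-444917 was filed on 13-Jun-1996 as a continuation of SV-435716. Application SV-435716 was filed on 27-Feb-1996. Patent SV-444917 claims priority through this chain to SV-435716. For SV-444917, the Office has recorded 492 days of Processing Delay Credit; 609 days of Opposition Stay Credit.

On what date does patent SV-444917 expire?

2021-03-04

Earliest priority filing: 27 February 1996.
Base term: 27 February 1996 + 22 years → 27 February 2018.
Processing Delay Credit: +492 days → 4 July 2019.
Opposition Stay Credit: +609 days → 4 March 2021.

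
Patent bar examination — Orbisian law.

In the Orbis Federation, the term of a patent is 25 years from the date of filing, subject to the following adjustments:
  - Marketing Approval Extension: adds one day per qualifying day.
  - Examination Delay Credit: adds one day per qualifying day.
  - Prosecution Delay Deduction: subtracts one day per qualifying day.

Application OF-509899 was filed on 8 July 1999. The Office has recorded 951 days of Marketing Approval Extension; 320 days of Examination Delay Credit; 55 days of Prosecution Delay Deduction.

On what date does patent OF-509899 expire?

2027-11-06

Base term: filing date + 25 years → 8 July 2024.
Marketing Approval Extension: +951 days → 14 February 2027.
Examination Delay Credit: +320 days → 31 December 2027.
Prosecution Delay Deduction: −55 days → 6 November 2027.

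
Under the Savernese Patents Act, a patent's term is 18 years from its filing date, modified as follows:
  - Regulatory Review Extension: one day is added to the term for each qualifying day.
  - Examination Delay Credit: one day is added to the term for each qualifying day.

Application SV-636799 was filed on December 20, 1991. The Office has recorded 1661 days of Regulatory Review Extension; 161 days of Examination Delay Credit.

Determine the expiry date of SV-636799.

2014-12-16

Base term: filing date + 18 years → 20 December 2009.
Regulatory Review Extension: +1661 days → 8 July 2014.
Examination Delay Credit: +161 days → 16 December 2014.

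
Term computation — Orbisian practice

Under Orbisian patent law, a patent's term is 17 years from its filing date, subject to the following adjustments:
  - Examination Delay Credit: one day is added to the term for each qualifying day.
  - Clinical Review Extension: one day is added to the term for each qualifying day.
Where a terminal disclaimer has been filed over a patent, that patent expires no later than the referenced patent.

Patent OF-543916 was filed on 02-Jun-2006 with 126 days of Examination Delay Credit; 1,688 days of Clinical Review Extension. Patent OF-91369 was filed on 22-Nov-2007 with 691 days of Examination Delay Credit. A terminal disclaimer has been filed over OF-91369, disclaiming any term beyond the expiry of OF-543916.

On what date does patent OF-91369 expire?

October 14, 2026

Natural term of OF-91369:
  Base: filing + 17 years → 22 November 2024.
  Examination Delay Credit: +691 days → 14 October 2026.
Expiry of referenced patent OF-543916:
  Base: filing + 17 years → 2 June 2023.
  Examination Delay Credit: +126 days → 6 October 2023.
  Clinical Review Extension: +1688 days → 20 May 2028.
Terminal disclaimer: OF-91369 expires on the earlier of 14 October 2026 and 20 May 2028.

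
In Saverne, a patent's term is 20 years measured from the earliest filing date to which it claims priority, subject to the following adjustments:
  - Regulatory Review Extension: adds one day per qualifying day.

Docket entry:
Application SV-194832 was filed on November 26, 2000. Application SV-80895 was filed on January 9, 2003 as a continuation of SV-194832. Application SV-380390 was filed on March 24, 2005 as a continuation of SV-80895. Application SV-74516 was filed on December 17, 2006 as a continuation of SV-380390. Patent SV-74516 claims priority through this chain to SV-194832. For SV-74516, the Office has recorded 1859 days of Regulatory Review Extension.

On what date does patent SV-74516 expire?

2025-12-29

Earliest priority filing: 26 November 2000.
Base term: 26 November 2000 + 20 years → 26 November 2020.
Regulatory Review Extension: +1859 days → 29 December 2025.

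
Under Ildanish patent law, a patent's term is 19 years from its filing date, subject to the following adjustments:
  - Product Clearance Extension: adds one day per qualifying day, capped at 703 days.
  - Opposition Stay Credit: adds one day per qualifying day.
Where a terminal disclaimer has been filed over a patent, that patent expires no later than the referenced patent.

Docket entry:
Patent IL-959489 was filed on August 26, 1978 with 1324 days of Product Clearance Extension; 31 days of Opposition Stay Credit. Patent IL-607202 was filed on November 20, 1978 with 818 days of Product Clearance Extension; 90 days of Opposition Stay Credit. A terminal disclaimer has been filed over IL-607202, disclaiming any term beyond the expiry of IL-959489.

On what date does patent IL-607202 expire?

Natural term of IL-607202:
  Base: filing + 19 years → 20 November 1997.
  Product Clearance Extension: 818 days claimed exceeds the 703-day cap, so +703 days → 24 October 1999.
  Opposition Stay Credit: +90 days → 22 January 2000.
Expiry of referenced patent IL-959489:
  Base: filing + 19 years → 26 August 1997.
  Product Clearance Extension: 1324 days claimed exceeds the 703-day cap, so +703 days → 30 July 1999.
  Opposition Stay Credit: +31 days → 30 August 1999.
Terminal disclaimer: IL-607202 expires on the earlier of 22 January 2000 and 30 August 1999.

August 30, 1999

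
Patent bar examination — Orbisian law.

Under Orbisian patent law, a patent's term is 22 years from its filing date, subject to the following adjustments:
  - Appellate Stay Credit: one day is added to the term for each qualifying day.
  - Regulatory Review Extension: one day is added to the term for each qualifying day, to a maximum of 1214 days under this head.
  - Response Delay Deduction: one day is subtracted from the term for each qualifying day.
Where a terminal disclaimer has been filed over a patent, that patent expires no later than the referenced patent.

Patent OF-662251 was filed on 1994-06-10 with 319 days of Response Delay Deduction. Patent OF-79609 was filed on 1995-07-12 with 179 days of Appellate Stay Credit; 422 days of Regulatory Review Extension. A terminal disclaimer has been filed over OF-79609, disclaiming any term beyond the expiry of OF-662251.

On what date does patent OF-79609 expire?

July 27, 2015

Natural term of OF-79609:
  Base: filing + 22 years → 12 July 2017.
  Appellate Stay Credit: +179 days → 7 January 2018.
  Regulatory Review Extension: 422 days (within the 1214-day cap) → +422 days → 5 March 2019.
Expiry of referenced patent OF-662251:
  Base: filing + 22 years → 10 June 2016.
  Response Delay Deduction: −319 days → 27 July 2015.
Terminal disclaimer: OF-79609 expires on the earlier of 5 March 2019 and 27 July 2015.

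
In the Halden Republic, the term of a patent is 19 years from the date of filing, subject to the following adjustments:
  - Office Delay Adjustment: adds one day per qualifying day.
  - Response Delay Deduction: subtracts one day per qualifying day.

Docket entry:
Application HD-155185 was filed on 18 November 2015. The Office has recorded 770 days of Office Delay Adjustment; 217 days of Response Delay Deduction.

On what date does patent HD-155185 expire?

Base term: filing date + 19 years → 18 November 2034.
Office Delay Adjustment: +770 days → 27 December 2036.
Response Delay Deduction: −217 days → 24 May 2036.

May 24, 2036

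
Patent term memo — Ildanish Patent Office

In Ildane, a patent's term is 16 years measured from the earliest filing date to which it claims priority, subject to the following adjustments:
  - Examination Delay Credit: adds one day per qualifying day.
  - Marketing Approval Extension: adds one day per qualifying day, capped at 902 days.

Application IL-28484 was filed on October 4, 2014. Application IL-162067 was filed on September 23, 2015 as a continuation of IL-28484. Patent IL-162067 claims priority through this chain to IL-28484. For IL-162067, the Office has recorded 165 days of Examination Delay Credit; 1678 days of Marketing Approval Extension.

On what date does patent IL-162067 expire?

Earliest priority filing: 4 October 2014.
Base term: 4 October 2014 + 16 years → 4 October 2030.
Examination Delay Credit: +165 days → 18 March 2031.
Marketing Approval Extension: 1678 days claimed exceeds the 902-day cap, so +902 days → 5 September 2033.

September 5, 2033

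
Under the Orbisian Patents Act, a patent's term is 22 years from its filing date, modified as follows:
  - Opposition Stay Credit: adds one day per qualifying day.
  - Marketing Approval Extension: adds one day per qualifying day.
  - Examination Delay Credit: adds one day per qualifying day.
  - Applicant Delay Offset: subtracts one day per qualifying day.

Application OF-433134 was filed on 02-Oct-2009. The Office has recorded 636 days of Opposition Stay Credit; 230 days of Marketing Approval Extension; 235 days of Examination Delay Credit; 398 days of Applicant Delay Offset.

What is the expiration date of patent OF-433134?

Base term: filing date + 22 years → 2 October 2031.
Opposition Stay Credit: +636 days → 29 June 2033.
Marketing Approval Extension: +230 days → 14 February 2034.
Examination Delay Credit: +235 days → 7 October 2034.
Applicant Delay Offset: −398 days → 4 September 2033.

2033-09-04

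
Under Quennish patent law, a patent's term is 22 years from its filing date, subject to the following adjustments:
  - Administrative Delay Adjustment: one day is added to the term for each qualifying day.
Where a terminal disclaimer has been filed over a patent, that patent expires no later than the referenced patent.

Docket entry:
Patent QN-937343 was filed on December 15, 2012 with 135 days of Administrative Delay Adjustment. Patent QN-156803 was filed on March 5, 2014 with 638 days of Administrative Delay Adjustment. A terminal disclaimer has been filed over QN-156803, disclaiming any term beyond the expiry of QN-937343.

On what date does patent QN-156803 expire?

Natural term of QN-156803:
  Base: filing + 22 years → 5 March 2036.
  Administrative Delay Adjustment: +638 days → 3 December 2037.
Expiry of referenced patent QN-937343:
  Base: filing + 22 years → 15 December 2034.
  Administrative Delay Adjustment: +135 days → 29 April 2035.
Terminal disclaimer: QN-156803 expires on the earlier of 3 December 2037 and 29 April 2035.

April 29, 2035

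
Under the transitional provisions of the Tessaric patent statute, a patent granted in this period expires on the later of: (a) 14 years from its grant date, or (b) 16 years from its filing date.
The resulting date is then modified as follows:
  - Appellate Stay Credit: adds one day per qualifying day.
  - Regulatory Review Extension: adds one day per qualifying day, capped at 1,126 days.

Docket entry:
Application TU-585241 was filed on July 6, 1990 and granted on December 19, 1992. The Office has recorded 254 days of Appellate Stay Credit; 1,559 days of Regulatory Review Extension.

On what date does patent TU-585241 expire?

2010-09-29

(a) grant + 14 years → 19 December 2006.
(b) filing + 16 years → 6 July 2006.
Later of the two: 19 December 2006.
Appellate Stay Credit: +254 days → 30 August 2007.
Regulatory Review Extension: 1559 days claimed exceeds the 1126-day cap, so +1126 days → 29 September 2010.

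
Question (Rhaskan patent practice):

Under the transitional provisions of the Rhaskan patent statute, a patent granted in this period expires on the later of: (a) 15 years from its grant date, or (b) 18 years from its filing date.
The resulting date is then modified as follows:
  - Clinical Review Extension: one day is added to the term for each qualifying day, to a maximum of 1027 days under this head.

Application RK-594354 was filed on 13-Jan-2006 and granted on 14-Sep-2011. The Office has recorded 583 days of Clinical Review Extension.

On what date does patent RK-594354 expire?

April 19, 2028

(a) grant + 15 years → 14 September 2026.
(b) filing + 18 years → 13 January 2024.
Later of the two: 14 September 2026.
Clinical Review Extension: 583 days (within the 1027-day cap) → +583 days → 19 April 2028.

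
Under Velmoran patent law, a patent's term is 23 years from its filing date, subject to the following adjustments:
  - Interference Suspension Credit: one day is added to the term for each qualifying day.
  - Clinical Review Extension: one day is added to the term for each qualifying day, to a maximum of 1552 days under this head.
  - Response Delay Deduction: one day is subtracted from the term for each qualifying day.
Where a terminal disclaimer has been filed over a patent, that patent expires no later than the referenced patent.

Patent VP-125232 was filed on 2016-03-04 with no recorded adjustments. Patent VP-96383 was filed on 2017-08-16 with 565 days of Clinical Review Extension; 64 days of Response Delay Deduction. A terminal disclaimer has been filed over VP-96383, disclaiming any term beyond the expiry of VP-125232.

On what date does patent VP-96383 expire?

2039-03-04

Natural term of VP-96383:
  Base: filing + 23 years → 16 August 2040.
  Clinical Review Extension: 565 days (within the 1552-day cap) → +565 days → 4 March 2042.
  Response Delay Deduction: −64 days → 30 December 2041.
Expiry of referenced patent VP-125232:
  Base: filing + 23 years → 4 March 2039.
Terminal disclaimer: VP-96383 expires on the earlier of 30 December 2041 and 4 March 2039.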